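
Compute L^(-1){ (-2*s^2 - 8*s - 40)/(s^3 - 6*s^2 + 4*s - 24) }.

-4*exp(6*t) + 2*sin(2*t) + 2*cos(2*t)

Factor the denominator: s^3 - 6*s^2 + 4*s - 24 = (s - 6)*(s^2 + 4).
Partial fraction decomposition gives [-4/(s - 6)] + [2*s/(s^2 + 4)] + [4/(s^2 + 4)].
Invert each term: -4/(s - 6) ↔ -4e^(6t); 2·s/(s^2 + 4) ↔ 2cos(2t); 2·2/(s^2 + 4) ↔ 2sin(2t).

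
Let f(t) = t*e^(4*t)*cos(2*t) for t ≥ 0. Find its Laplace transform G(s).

L{cos(2t)} = s/(s^2 + 4).
Multiplying by e^(4t) shifts s → s - 4, so L{e^(4*t)*cos(2*t)} = (s - 4)/((s - 4)^2 + 4).
Then apply L{t·g(t)} = -d/ds[H(s)] with H(s) = (s - 4)/((s - 4)^2 + 4):
differentiating 1 time and applying the sign gives (s - 6)*(s - 2)/(s^2 - 8*s + 20)^2.

G(s) = (s - 6)*(s - 2)/(s^2 - 8*s + 20)^2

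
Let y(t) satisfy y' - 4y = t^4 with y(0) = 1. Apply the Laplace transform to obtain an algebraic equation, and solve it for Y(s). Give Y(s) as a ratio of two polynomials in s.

Y(s) = (s^5 + 24)/(s^6 - 4*s^5)

Laplace-transform each side.
With L{y'} = sY - y(0) = sY - 1: the LHS transforms to (s - 4)Y - (1).
The right side is L{t^4} = 24/s^5.
So (s - 4)Y = 24/s^5 + (1).
Divide through and combine into a single rational function.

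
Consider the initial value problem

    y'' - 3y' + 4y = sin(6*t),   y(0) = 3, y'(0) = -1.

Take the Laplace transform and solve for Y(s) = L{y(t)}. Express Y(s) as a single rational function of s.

Laplace-transform each side.
The derivative rules (L{y''} = s^2 Y - s·y(0) - y'(0) and L{y'} = sY - y(0), with y(0) = 3, y'(0) = -1) turn the left side into (s^2 - 3*s + 4)Y - (3*s - 10).
The right side is L{sin(6*t)} = 6/(s^2 + 36).
So (s^2 - 3*s + 4)Y = 6/(s^2 + 36) + (3*s - 10).
Isolate Y and clear denominators.

Y(s) = (3*s^3 - 10*s^2 + 108*s - 354)/(s^4 - 3*s^3 + 40*s^2 - 108*s + 144)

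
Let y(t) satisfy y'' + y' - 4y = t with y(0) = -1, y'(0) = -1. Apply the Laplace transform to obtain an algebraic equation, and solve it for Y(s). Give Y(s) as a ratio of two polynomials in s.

Y(s) = (-s^3 - 2*s^2 + 1)/(s^4 + s^3 - 4*s^2)

Laplace-transform each side.
With L{y''} = s^2 Y - s·y(0) - y'(0) and L{y'} = sY - y(0), with y(0) = -1, y'(0) = -1: the LHS transforms to (s^2 + s - 4)Y - (-s - 2).
The right side is L{t} = s^(-2).
So (s^2 + s - 4)Y = s^(-2) + (-s - 2).
Isolate Y and clear denominators.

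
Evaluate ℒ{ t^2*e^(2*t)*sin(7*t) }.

14*(3*s^2 - 12*s - 37)/(s^2 - 4*s + 53)^3

L{sin(7t)} = 7/(s^2 + 49).
Multiplying by e^(2t) shifts s → s - 2, so L{e^(2*t)*sin(7*t)} = 7/((s - 2)^2 + 49).
Then apply L{t^2·g(t)} = (-1)^2 d^2/ds^2[H(s)] with H(s) = 7/((s - 2)^2 + 49):
differentiating 2 times and applying the sign gives 14*(3*s^2 - 12*s - 37)/(s^2 - 4*s + 53)^3.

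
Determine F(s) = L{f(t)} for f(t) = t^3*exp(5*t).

F(s) = 6/(s - 5)^4

L{t^3} = 3!/s^4 = 6/s^4.
By the first shifting theorem, multiplying by e^(5t) replaces s with s - 5.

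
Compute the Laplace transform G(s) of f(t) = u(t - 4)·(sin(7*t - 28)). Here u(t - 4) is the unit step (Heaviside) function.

G(s) = 7*exp(-4*s)/(s^2 + 49)

By the second shifting theorem, L{u(t - c)·g(t - c)} = e^(-cs)·H(s) with c = 4 and H(s) = L{g(t)}.
L{sin(7t)} = 7/(s^2 + 49).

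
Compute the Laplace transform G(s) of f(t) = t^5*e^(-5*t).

G(s) = 120/(s + 5)^6

L{t^5} = 5!/s^6 = 120/s^6.
By the first shifting theorem, multiplying by e^(-5t) replaces s with s + 5.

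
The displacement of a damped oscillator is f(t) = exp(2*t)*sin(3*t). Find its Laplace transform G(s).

G(s) = 3/((s - 2)^2 + 9)

L{sin(3t)} = 3/(s^2 + 9).
By the first shifting theorem, multiplying by e^(2t) replaces s with s - 2.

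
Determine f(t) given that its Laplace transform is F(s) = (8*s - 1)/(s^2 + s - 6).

Factor the denominator: s^2 + s - 6 = (s - 2)*(s + 3).
Partial fraction decomposition gives [5/(s + 3)] + [3/(s - 2)].
Invert each term: 5/(s + 3) ↔ 5e^(-3t); 3/(s - 2) ↔ 3e^(2t).

f(t) = 3*exp(2*t) + 5*exp(-3*t)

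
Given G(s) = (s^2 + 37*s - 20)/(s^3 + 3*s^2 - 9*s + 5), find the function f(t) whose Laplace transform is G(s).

Factor the denominator: s^3 + 3*s^2 - 9*s + 5 = (s - 1)^2*(s + 5).
Partial fraction decomposition gives [6/(s - 1)] + [3/(s - 1)^2] + [-5/(s + 5)].
Invert each term: 6/(s - 1) ↔ 6e^(t); 3/(s - 1)^2 ↔ 3t·e^(t); -5/(s + 5) ↔ -5e^(-5t).

f(t) = 3*t*exp(t) + 6*exp(t) - 5*exp(-5*t)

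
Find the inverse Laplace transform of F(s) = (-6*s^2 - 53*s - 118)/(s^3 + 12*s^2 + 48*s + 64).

Factor the denominator: s^3 + 12*s^2 + 48*s + 64 = (s + 4)^3.
Partial fraction decomposition gives [-6/(s + 4)] + [-5/(s + 4)^2] + [-2/(s + 4)^3].
Invert each term: -6/(s + 4) ↔ -6e^(-4t); -5/(s + 4)^2 ↔ -5t·e^(-4t); -2/(s + 4)^3 ↔ (-1)t^2·e^(-4t).

-t^2*exp(-4*t) - 5*t*exp(-4*t) - 6*exp(-4*t)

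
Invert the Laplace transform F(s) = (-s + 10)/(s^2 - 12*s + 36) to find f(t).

f(t) = 4*t*exp(6*t) - exp(6*t)

Factor the denominator: s^2 - 12*s + 36 = (s - 6)^2.
Partial fraction decomposition gives [-1/(s - 6)] + [4/(s - 6)^2].
Invert each term: -1/(s - 6) ↔ -e^(6t); 4/(s - 6)^2 ↔ 4t·e^(6t).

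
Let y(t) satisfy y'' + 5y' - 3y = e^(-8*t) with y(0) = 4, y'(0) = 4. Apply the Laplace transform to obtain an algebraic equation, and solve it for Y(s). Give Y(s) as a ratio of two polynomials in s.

Laplace-transform each side.
With L{y''} = s^2 Y - s·y(0) - y'(0) and L{y'} = sY - y(0), with y(0) = 4, y'(0) = 4: the LHS transforms to (s^2 + 5*s - 3)Y - (4*s + 24).
The right side is L{e^(-8*t)} = 1/(s + 8).
So (s^2 + 5*s - 3)Y = 1/(s + 8) + (4*s + 24).
Divide through and combine into a single rational function.

Y(s) = (4*s^2 + 56*s + 193)/(s^3 + 13*s^2 + 37*s - 24)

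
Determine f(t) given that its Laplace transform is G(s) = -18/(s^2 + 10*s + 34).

f(t) = -6*exp(-5*t)*sin(3*t)

Rewrite the denominator: s^2 + 10*s + 34 = (s + 5)^2 + 9.
The form in (s + 5) signals a first-shifting-theorem factor e^(-5t).
Since L{sin(3t)} = 3/(s^2 + 9), the inverse is e^(-5*t)*sin(3*t), scaled by -6.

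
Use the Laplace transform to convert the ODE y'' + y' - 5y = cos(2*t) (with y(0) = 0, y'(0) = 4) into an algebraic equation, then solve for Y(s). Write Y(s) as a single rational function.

Y(s) = (4*s^2 + s + 16)/(s^4 + s^3 - s^2 + 4*s - 20)

Apply the Laplace transform to the equation.
The derivative rules (L{y''} = s^2 Y - s·y(0) - y'(0) and L{y'} = sY - y(0), with y(0) = 0, y'(0) = 4) turn the left side into (s^2 + s - 5)Y - (4).
The right side is L{cos(2*t)} = s/(s^2 + 4).
So (s^2 + s - 5)Y = s/(s^2 + 4) + (4).
Divide through and combine into a single rational function.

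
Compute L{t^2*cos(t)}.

2*s*(s^2 - 3)/(s^2 + 1)^3

L{cos(t)} = s/(s^2 + 1).
Then apply L{t^2·g(t)} = (-1)^2 d^2/ds^2[H(s)] with H(s) = s/(s^2 + 1):
differentiating 2 times and applying the sign gives 2*s*(s^2 - 3)/(s^2 + 1)^3.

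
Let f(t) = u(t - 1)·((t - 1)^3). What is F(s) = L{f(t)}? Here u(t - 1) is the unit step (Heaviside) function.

F(s) = 6*exp(-s)/s^4

By the second shifting theorem, L{u(t - c)·g(t - c)} = e^(-cs)·G(s) with c = 1 and G(s) = L{g(t)}.
L{t^3} = 3!/s^4 = 6/s^4.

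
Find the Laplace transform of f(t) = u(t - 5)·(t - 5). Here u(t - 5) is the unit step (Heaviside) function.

By the second shifting theorem, L{u(t - c)·g(t - c)} = e^(-cs)·G(s) with c = 5 and G(s) = L{g(t)}.
L{t} = 1!/s^2 = 1/s^2.

exp(-5*s)/s^2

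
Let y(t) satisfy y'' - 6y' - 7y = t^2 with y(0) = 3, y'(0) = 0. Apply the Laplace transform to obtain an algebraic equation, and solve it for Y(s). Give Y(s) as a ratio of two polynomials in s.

Y(s) = (3*s^4 - 18*s^3 + 2)/(s^5 - 6*s^4 - 7*s^3)

Transform both sides with L{·}.
Using L{y''} = s^2 Y - s·y(0) - y'(0) and L{y'} = sY - y(0), with y(0) = 3, y'(0) = 0, the left side becomes (s^2 - 6*s - 7)Y - (3*s - 18).
The right side is L{t^2} = 2/s^3.
So (s^2 - 6*s - 7)Y = 2/s^3 + (3*s - 18).
Isolate Y and clear denominators.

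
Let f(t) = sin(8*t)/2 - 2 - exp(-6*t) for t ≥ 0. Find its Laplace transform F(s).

The transform is linear, so treat each term independently.
(-1)·[L{e^(-6t)} = 1/(s + 6)]; (1/2)·[L{sin(8t)} = 8/(s^2 + 64)]; L{-2} = -2/s.

F(s) = 4/(s^2 + 64) - 1/(s + 6) - 2/s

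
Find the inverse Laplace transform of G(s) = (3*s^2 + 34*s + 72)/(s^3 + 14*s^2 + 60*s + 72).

6*t*exp(-6*t) + exp(-2*t) + 2*exp(-6*t)

Factor the denominator: s^3 + 14*s^2 + 60*s + 72 = (s + 2)*(s + 6)^2.
Partial fraction decomposition gives [2/(s + 6)] + [6/(s + 6)^2] + [1/(s + 2)].
Invert each term: 2/(s + 6) ↔ 2e^(-6t); 6/(s + 6)^2 ↔ 6t·e^(-6t); 1/(s + 2) ↔ e^(-2t).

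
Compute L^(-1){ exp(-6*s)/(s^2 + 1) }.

The factor e^(-6s) signals a time shift by c = 6 (second shifting theorem).
L{sin(t)} = 1/(s^2 + 1), so L^-1{1/(s^2 + 1)} = sin(t).
Hence the inverse is u(t - 6) times that function evaluated at t - 6.

Heaviside(t - 6)*(sin(t - 6))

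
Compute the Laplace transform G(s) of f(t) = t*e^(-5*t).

L{e^(-5t)} = 1/(s + 5).
Then apply L{t·g(t)} = -d/ds[H(s)] with H(s) = 1/(s + 5):
differentiating 1 time and applying the sign gives (s + 5)^(-2).

G(s) = (s + 5)^(-2)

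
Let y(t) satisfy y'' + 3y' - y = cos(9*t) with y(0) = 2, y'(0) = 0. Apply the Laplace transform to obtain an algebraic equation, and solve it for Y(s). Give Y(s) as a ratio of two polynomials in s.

Y(s) = (2*s^3 + 6*s^2 + 163*s + 486)/(s^4 + 3*s^3 + 80*s^2 + 243*s - 81)

Apply the Laplace transform to the equation.
The derivative rules (L{y''} = s^2 Y - s·y(0) - y'(0) and L{y'} = sY - y(0), with y(0) = 2, y'(0) = 0) turn the left side into (s^2 + 3*s - 1)Y - (2*s + 6).
The right side is L{cos(9*t)} = s/(s^2 + 81).
So (s^2 + 3*s - 1)Y = s/(s^2 + 81) + (2*s + 6).
Solve for Y(s) and write it as one ratio of polynomials.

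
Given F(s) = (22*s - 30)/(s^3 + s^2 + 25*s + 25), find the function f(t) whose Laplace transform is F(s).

f(t) = 4*sin(5*t) + 2*cos(5*t) - 2*exp(-t)

Factor the denominator: s^3 + s^2 + 25*s + 25 = (s + 1)*(s^2 + 25).
Partial fraction decomposition gives [-2/(s + 1)] + [2*s/(s^2 + 25)] + [20/(s^2 + 25)].
Invert each term: -2/(s + 1) ↔ -2e^(-t); 2·s/(s^2 + 25) ↔ 2cos(5t); 4·5/(s^2 + 25) ↔ 4sin(5t).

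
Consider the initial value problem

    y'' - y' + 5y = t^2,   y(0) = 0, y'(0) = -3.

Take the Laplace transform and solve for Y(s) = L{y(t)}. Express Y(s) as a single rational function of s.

Take the Laplace transform of both sides.
The derivative rules (L{y''} = s^2 Y - s·y(0) - y'(0) and L{y'} = sY - y(0), with y(0) = 0, y'(0) = -3) turn the left side into (s^2 - s + 5)Y - (-3).
The right side is L{t^2} = 2/s^3.
So (s^2 - s + 5)Y = 2/s^3 + (-3).
Divide through and combine into a single rational function.

Y(s) = (-3*s^3 + 2)/(s^5 - s^4 + 5*s^3)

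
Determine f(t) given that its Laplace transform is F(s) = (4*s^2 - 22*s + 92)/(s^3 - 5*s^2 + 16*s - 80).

Factor the denominator: s^3 - 5*s^2 + 16*s - 80 = (s - 5)*(s^2 + 16).
Partial fraction decomposition gives [2/(s - 5)] + [2*s/(s^2 + 16)] + [-12/(s^2 + 16)].
Invert each term: 2/(s - 5) ↔ 2e^(5t); 2·s/(s^2 + 16) ↔ 2cos(4t); -3·4/(s^2 + 16) ↔ -3sin(4t).

f(t) = 2*exp(5*t) - 3*sin(4*t) + 2*cos(4*t)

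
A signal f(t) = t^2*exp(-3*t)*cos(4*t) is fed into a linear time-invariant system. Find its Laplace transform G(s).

G(s) = 2*(s + 3)*(s^2 + 6*s - 39)/(s^2 + 6*s + 25)^3

L{cos(4t)} = s/(s^2 + 16).
Multiplying by e^(-3t) shifts s → s + 3, so L{exp(-3*t)*cos(4*t)} = (s + 3)/((s + 3)^2 + 16).
Then apply L{t^2·g(t)} = (-1)^2 d^2/ds^2[H(s)] with H(s) = (s + 3)/((s + 3)^2 + 16):
differentiating 2 times and applying the sign gives 2*(s + 3)*(s^2 + 6*s - 39)/(s^2 + 6*s + 25)^3.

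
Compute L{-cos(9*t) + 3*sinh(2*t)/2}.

-s/(s^2 + 81) + 3/(s^2 - 4)

The transform is linear, so treat each term independently.
(3/2)·[L{sinh(2t)} = 2/(s^2 - 4)]; (-1)·[L{cos(9t)} = s/(s^2 + 81)].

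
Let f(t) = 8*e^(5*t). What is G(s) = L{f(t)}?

G(s) = 8/(s - 5)

L{8} = 8/s.
By the first shifting theorem, multiplying by e^(5t) replaces s with s - 5.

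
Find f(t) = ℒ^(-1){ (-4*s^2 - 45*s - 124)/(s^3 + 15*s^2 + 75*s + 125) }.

f(t) = t^2*exp(-5*t)/2 - 5*t*exp(-5*t) - 4*exp(-5*t)

Factor the denominator: s^3 + 15*s^2 + 75*s + 125 = (s + 5)^3.
Partial fraction decomposition gives [-4/(s + 5)] + [-5/(s + 5)^2] + [(s + 5)^(-3)].
Invert each term: -4/(s + 5) ↔ -4e^(-5t); -5/(s + 5)^2 ↔ -5t·e^(-5t); 1/(s + 5)^3 ↔ (1/2)t^2·e^(-5t).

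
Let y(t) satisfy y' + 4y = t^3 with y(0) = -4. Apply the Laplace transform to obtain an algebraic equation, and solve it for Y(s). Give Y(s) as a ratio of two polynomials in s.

Y(s) = (-4*s^4 + 6)/(s^5 + 4*s^4)

Apply the Laplace transform to the equation.
Using L{y'} = sY - y(0) = sY - (-4), the left side becomes (s + 4)Y - (-4).
The right side is L{t^3} = 6/s^4.
So (s + 4)Y = 6/s^4 + (-4).
Divide through and combine into a single rational function.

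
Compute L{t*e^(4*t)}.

(s - 4)^(-2)

L{t} = 1!/s^2 = 1/s^2.
By the first shifting theorem, multiplying by e^(4t) replaces s with s - 4.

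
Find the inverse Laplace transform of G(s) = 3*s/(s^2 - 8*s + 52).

Complete the square in the denominator: s^2 - 8*s + 52 = (s - 4)^2 + 6^2.
Split the numerator to match: 3*s = 3·(s - 4) + 2·6.
Invert each term: 3·(s - 4)/((s - 4)^2 + 36) ↔ 3e^(4t)cos(6t); 2·6/((s - 4)^2 + 36) ↔ 2e^(4t)sin(6t).

2*exp(4*t)*sin(6*t) + 3*exp(4*t)*cos(6*t)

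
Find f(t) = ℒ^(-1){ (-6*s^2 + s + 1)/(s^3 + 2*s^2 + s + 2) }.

f(t) = 3*sin(t) - cos(t) - 5*exp(-2*t)

Factor the denominator: s^3 + 2*s^2 + s + 2 = (s + 2)*(s^2 + 1).
Partial fraction decomposition gives [-5/(s + 2)] + [-s/(s^2 + 1)] + [3/(s^2 + 1)].
Invert each term: -5/(s + 2) ↔ -5e^(-2t); -1·s/(s^2 + 1) ↔ -cos(t); 3·1/(s^2 + 1) ↔ 3sin(t).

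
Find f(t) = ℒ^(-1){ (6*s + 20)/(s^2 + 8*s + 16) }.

Factor the denominator: s^2 + 8*s + 16 = (s + 4)^2.
Partial fraction decomposition gives [6/(s + 4)] + [-4/(s + 4)^2].
Invert each term: 6/(s + 4) ↔ 6e^(-4t); -4/(s + 4)^2 ↔ -4t·e^(-4t).

f(t) = -4*t*exp(-4*t) + 6*exp(-4*t)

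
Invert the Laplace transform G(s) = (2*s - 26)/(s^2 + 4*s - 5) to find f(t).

f(t) = -4*exp(t) + 6*exp(-5*t)

Factor the denominator: s^2 + 4*s - 5 = (s - 1)*(s + 5).
Partial fraction decomposition gives [6/(s + 5)] + [-4/(s - 1)].
Invert each term: 6/(s + 5) ↔ 6e^(-5t); -4/(s - 1) ↔ -4e^(t).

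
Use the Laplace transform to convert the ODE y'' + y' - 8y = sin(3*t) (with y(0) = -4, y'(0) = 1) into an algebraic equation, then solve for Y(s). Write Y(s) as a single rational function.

Laplace-transform each side.
Using L{y''} = s^2 Y - s·y(0) - y'(0) and L{y'} = sY - y(0), with y(0) = -4, y'(0) = 1, the left side becomes (s^2 + s - 8)Y - (-4*s - 3).
The right side is L{sin(3*t)} = 3/(s^2 + 9).
So (s^2 + s - 8)Y = 3/(s^2 + 9) + (-4*s - 3).
Divide through and combine into a single rational function.

Y(s) = (-4*s^3 - 3*s^2 - 36*s - 24)/(s^4 + s^3 + s^2 + 9*s - 72)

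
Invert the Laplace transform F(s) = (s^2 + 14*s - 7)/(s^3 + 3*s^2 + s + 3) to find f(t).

f(t) = -sin(t) + 5*cos(t) - 4*exp(-3*t)

Factor the denominator: s^3 + 3*s^2 + s + 3 = (s + 3)*(s^2 + 1).
Partial fraction decomposition gives [-4/(s + 3)] + [5*s/(s^2 + 1)] + [-1/(s^2 + 1)].
Invert each term: -4/(s + 3) ↔ -4e^(-3t); 5·s/(s^2 + 1) ↔ 5cos(t); -1·1/(s^2 + 1) ↔ -sin(t).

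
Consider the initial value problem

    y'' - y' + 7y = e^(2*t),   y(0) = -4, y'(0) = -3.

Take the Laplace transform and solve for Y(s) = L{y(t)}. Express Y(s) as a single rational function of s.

Y(s) = (-4*s^2 + 9*s - 1)/(s^3 - 3*s^2 + 9*s - 14)

Apply the Laplace transform to the equation.
With L{y''} = s^2 Y - s·y(0) - y'(0) and L{y'} = sY - y(0), with y(0) = -4, y'(0) = -3: the LHS transforms to (s^2 - s + 7)Y - (-4*s + 1).
The right side is L{e^(2*t)} = 1/(s - 2).
So (s^2 - s + 7)Y = 1/(s - 2) + (-4*s + 1).
Solve for Y(s) and write it as one ratio of polynomials.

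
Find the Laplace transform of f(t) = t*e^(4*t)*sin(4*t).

8*(s - 4)/(s^2 - 8*s + 32)^2

L{sin(4t)} = 4/(s^2 + 16).
Multiplying by e^(4t) shifts s → s - 4, so L{e^(4*t)*sin(4*t)} = 4/((s - 4)^2 + 16).
Then apply L{t·g(t)} = -d/ds[G(s)] with G(s) = 4/((s - 4)^2 + 16):
differentiating 1 time and applying the sign gives 8*(s - 4)/(s^2 - 8*s + 32)^2.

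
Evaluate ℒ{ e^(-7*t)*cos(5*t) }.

(s + 7)/((s + 7)^2 + 25)

L{cos(5t)} = s/(s^2 + 25).
By the first shifting theorem, multiplying by e^(-7t) replaces s with s + 7.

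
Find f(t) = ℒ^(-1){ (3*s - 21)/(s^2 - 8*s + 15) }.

f(t) = -3*exp(5*t) + 6*exp(3*t)

Factor the denominator: s^2 - 8*s + 15 = (s - 5)*(s - 3).
Partial fraction decomposition gives [6/(s - 3)] + [-3/(s - 5)].
Invert each term: 6/(s - 3) ↔ 6e^(3t); -3/(s - 5) ↔ -3e^(5t).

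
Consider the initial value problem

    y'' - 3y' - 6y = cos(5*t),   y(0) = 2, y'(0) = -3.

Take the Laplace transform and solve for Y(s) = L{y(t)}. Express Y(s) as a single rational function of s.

Y(s) = (2*s^3 - 9*s^2 + 51*s - 225)/(s^4 - 3*s^3 + 19*s^2 - 75*s - 150)

Apply the Laplace transform to the equation.
Using L{y''} = s^2 Y - s·y(0) - y'(0) and L{y'} = sY - y(0), with y(0) = 2, y'(0) = -3, the left side becomes (s^2 - 3*s - 6)Y - (2*s - 9).
The right side is L{cos(5*t)} = s/(s^2 + 25).
So (s^2 - 3*s - 6)Y = s/(s^2 + 25) + (2*s - 9).
Isolate Y and clear denominators.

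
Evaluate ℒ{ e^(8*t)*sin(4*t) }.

L{sin(4t)} = 4/(s^2 + 16).
By the first shifting theorem, multiplying by e^(8t) replaces s with s - 8.

4/((s - 8)^2 + 16)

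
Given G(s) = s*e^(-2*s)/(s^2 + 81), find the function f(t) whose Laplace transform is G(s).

f(t) = Heaviside(t - 2)*(cos(9*t - 18))

The factor e^(-2s) signals a time shift by c = 2 (second shifting theorem).
L{cos(9t)} = s/(s^2 + 81), so L^-1{s/(s^2 + 81)} = cos(9*t).
Hence the inverse is u(t - 2) times that function evaluated at t - 2.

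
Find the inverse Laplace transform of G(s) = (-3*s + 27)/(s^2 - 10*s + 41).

3*exp(5*t)*sin(4*t) - 3*exp(5*t)*cos(4*t)

Complete the square in the denominator: s^2 - 10*s + 41 = (s - 5)^2 + 4^2.
Split the numerator to match: -3*s + 27 = -3·(s - 5) + 3·4.
Invert each term: -3·(s - 5)/((s - 5)^2 + 16) ↔ -3e^(5t)cos(4t); 3·4/((s - 5)^2 + 16) ↔ 3e^(5t)sin(4t).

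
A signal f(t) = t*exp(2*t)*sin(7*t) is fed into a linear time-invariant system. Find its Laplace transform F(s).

L{sin(7t)} = 7/(s^2 + 49).
Multiplying by e^(2t) shifts s → s - 2, so L{exp(2*t)*sin(7*t)} = 7/((s - 2)^2 + 49).
Then apply L{t·g(t)} = -d/ds[G(s)] with G(s) = 7/((s - 2)^2 + 49):
differentiating 1 time and applying the sign gives 14*(s - 2)/(s^2 - 4*s + 53)^2.

F(s) = 14*(s - 2)/(s^2 - 4*s + 53)^2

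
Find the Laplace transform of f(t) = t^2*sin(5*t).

L{sin(5t)} = 5/(s^2 + 25).
Then apply L{t^2·g(t)} = (-1)^2 d^2/ds^2[G(s)] with G(s) = 5/(s^2 + 25):
differentiating 2 times and applying the sign gives 10*(3*s^2 - 25)/(s^2 + 25)^3.

10*(3*s^2 - 25)/(s^2 + 25)^3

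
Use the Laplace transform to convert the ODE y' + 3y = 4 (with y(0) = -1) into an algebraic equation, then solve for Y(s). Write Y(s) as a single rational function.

Y(s) = (-s + 4)/(s^2 + 3*s)

Take the Laplace transform of both sides.
Using L{y'} = sY - y(0) = sY - (-1), the left side becomes (s + 3)Y - (-1).
The right side is L{4} = 4/s.
So (s + 3)Y = 4/s + (-1).
Isolate Y and clear denominators.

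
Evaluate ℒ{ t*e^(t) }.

(s - 1)^(-2)

L{e^(t)} = 1/(s - 1).
Then apply L{t·g(t)} = -d/ds[G(s)] with G(s) = 1/(s - 1):
differentiating 1 time and applying the sign gives (s - 1)^(-2).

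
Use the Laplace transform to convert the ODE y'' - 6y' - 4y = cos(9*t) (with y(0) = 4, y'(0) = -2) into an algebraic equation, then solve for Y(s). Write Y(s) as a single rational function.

Laplace-transform each side.
The derivative rules (L{y''} = s^2 Y - s·y(0) - y'(0) and L{y'} = sY - y(0), with y(0) = 4, y'(0) = -2) turn the left side into (s^2 - 6*s - 4)Y - (4*s - 26).
The right side is L{cos(9*t)} = s/(s^2 + 81).
So (s^2 - 6*s - 4)Y = s/(s^2 + 81) + (4*s - 26).
Divide through and combine into a single rational function.

Y(s) = (4*s^3 - 26*s^2 + 325*s - 2106)/(s^4 - 6*s^3 + 77*s^2 - 486*s - 324)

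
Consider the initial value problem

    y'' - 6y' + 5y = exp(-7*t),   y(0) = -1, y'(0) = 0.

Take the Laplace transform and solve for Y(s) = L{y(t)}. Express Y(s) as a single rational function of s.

Y(s) = (-s^2 - s + 43)/(s^3 + s^2 - 37*s + 35)

Take the Laplace transform of both sides.
Using L{y''} = s^2 Y - s·y(0) - y'(0) and L{y'} = sY - y(0), with y(0) = -1, y'(0) = 0, the left side becomes (s^2 - 6*s + 5)Y - (-s + 6).
The right side is L{exp(-7*t)} = 1/(s + 7).
So (s^2 - 6*s + 5)Y = 1/(s + 7) + (-s + 6).
Isolate Y and clear denominators.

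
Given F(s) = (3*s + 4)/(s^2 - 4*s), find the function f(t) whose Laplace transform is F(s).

Factor the denominator: s^2 - 4*s = s*(s - 4).
Partial fraction decomposition gives [4/(s - 4)] + [-1/s].
Invert each term: 4/(s - 4) ↔ 4e^(4t); -1/(s - 0) ↔ -e^(0t).

f(t) = 4*exp(4*t) - 1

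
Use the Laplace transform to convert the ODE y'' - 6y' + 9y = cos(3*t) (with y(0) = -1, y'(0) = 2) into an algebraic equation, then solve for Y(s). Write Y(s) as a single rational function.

Y(s) = (-s^3 + 8*s^2 - 8*s + 72)/(s^4 - 6*s^3 + 18*s^2 - 54*s + 81)

Laplace-transform each side.
The derivative rules (L{y''} = s^2 Y - s·y(0) - y'(0) and L{y'} = sY - y(0), with y(0) = -1, y'(0) = 2) turn the left side into (s^2 - 6*s + 9)Y - (-s + 8).
The right side is L{cos(3*t)} = s/(s^2 + 9).
So (s^2 - 6*s + 9)Y = s/(s^2 + 9) + (-s + 8).
Divide through and combine into a single rational function.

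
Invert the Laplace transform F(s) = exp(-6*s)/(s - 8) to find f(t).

f(t) = Heaviside(t - 6)*(exp(8*t - 48))

The factor e^(-6s) signals a time shift by c = 6 (second shifting theorem).
L{e^(8t)} = 1/(s - 8), so L^-1{1/(s - 8)} = exp(8*t).
Hence the inverse is u(t - 6) times that function evaluated at t - 6.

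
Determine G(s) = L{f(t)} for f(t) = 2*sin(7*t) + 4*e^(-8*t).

G(s) = 14/(s^2 + 49) + 4/(s + 8)

By linearity of the Laplace transform, transform each term separately.
(4)·[L{e^(-8t)} = 1/(s + 8)]; (2)·[L{sin(7t)} = 7/(s^2 + 49)].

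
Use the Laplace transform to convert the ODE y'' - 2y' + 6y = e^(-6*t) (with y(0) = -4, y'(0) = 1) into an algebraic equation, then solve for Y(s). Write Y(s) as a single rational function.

Y(s) = (-4*s^2 - 15*s + 55)/(s^3 + 4*s^2 - 6*s + 36)

Apply the Laplace transform to the equation.
The derivative rules (L{y''} = s^2 Y - s·y(0) - y'(0) and L{y'} = sY - y(0), with y(0) = -4, y'(0) = 1) turn the left side into (s^2 - 2*s + 6)Y - (-4*s + 9).
The right side is L{e^(-6*t)} = 1/(s + 6).
So (s^2 - 2*s + 6)Y = 1/(s + 6) + (-4*s + 9).
Isolate Y and clear denominators.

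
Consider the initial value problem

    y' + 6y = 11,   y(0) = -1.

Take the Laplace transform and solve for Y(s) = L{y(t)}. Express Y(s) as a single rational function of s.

Y(s) = (-s + 11)/(s^2 + 6*s)

Transform both sides with L{·}.
Using L{y'} = sY - y(0) = sY - (-1), the left side becomes (s + 6)Y - (-1).
The right side is L{11} = 11/s.
So (s + 6)Y = 11/s + (-1).
Solve for Y(s) and write it as one ratio of polynomials.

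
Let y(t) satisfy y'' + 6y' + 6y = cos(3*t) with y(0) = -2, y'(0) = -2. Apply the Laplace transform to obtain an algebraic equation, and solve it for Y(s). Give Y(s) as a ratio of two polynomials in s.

Take the Laplace transform of both sides.
The derivative rules (L{y''} = s^2 Y - s·y(0) - y'(0) and L{y'} = sY - y(0), with y(0) = -2, y'(0) = -2) turn the left side into (s^2 + 6*s + 6)Y - (-2*s - 14).
The right side is L{cos(3*t)} = s/(s^2 + 9).
So (s^2 + 6*s + 6)Y = s/(s^2 + 9) + (-2*s - 14).
Isolate Y and clear denominators.

Y(s) = (-2*s^3 - 14*s^2 - 17*s - 126)/(s^4 + 6*s^3 + 15*s^2 + 54*s + 54)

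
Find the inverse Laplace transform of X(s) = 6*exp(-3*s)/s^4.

Heaviside(t - 3)*((t - 3)^3)

The factor e^(-3s) signals a time shift by c = 3 (second shifting theorem).
L{t^3} = 3!/s^4 = 6/s^4, so L^-1{6/s^4} = t^3.
Hence the inverse is u(t - 3) times that function evaluated at t - 3.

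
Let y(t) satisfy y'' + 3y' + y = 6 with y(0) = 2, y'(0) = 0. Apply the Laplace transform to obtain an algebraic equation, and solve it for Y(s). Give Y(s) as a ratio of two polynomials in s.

Take the Laplace transform of both sides.
The derivative rules (L{y''} = s^2 Y - s·y(0) - y'(0) and L{y'} = sY - y(0), with y(0) = 2, y'(0) = 0) turn the left side into (s^2 + 3*s + 1)Y - (2*s + 6).
The right side is L{6} = 6/s.
So (s^2 + 3*s + 1)Y = 6/s + (2*s + 6).
Isolate Y and clear denominators.

Y(s) = (2*s^2 + 6*s + 6)/(s^3 + 3*s^2 + s)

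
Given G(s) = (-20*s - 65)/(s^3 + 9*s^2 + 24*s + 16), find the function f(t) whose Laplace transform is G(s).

f(t) = -5*t*exp(-4*t) - 5*exp(-t) + 5*exp(-4*t)

Factor the denominator: s^3 + 9*s^2 + 24*s + 16 = (s + 1)*(s + 4)^2.
Partial fraction decomposition gives [5/(s + 4)] + [-5/(s + 4)^2] + [-5/(s + 1)].
Invert each term: 5/(s + 4) ↔ 5e^(-4t); -5/(s + 4)^2 ↔ -5t·e^(-4t); -5/(s + 1) ↔ -5e^(-t).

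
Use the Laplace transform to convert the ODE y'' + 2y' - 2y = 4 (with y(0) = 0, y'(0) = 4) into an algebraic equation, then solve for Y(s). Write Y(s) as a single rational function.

Laplace-transform each side.
With L{y''} = s^2 Y - s·y(0) - y'(0) and L{y'} = sY - y(0), with y(0) = 0, y'(0) = 4: the LHS transforms to (s^2 + 2*s - 2)Y - (4).
The right side is L{4} = 4/s.
So (s^2 + 2*s - 2)Y = 4/s + (4).
Isolate Y and clear denominators.

Y(s) = (4*s + 4)/(s^3 + 2*s^2 - 2*s)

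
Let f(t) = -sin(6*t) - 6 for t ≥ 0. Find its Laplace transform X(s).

The transform is linear, so treat each term independently.
(-1)·[L{sin(6t)} = 6/(s^2 + 36)]; L{-6} = -6/s.

X(s) = -6/(s^2 + 36) - 6/s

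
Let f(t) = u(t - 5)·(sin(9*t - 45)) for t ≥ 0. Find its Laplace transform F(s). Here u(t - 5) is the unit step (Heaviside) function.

F(s) = 9*exp(-5*s)/(s^2 + 81)

By the second shifting theorem, L{u(t - c)·g(t - c)} = e^(-cs)·G(s) with c = 5 and G(s) = L{g(t)}.
L{sin(9t)} = 9/(s^2 + 81).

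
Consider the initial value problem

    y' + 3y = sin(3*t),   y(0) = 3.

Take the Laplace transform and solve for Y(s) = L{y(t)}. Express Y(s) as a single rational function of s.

Laplace-transform each side.
The derivative rules (L{y'} = sY - y(0) = sY - 3) turn the left side into (s + 3)Y - (3).
The right side is L{sin(3*t)} = 3/(s^2 + 9).
So (s + 3)Y = 3/(s^2 + 9) + (3).
Divide through and combine into a single rational function.

Y(s) = (3*s^2 + 30)/(s^3 + 3*s^2 + 9*s + 27)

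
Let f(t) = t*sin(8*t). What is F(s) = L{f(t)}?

F(s) = 16*s/(s^2 + 64)^2

L{sin(8t)} = 8/(s^2 + 64).
Then apply L{t·g(t)} = -d/ds[G(s)] with G(s) = 8/(s^2 + 64):
differentiating 1 time and applying the sign gives 16*s/(s^2 + 64)^2.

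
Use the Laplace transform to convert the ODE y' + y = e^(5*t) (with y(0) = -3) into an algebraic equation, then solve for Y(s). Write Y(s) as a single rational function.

Transform both sides with L{·}.
The derivative rules (L{y'} = sY - y(0) = sY - (-3)) turn the left side into (s + 1)Y - (-3).
The right side is L{e^(5*t)} = 1/(s - 5).
So (s + 1)Y = 1/(s - 5) + (-3).
Isolate Y and clear denominators.

Y(s) = (-3*s + 16)/(s^2 - 4*s - 5)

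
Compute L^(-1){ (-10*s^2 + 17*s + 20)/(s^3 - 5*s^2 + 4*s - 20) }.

Factor the denominator: s^3 - 5*s^2 + 4*s - 20 = (s - 5)*(s^2 + 4).
Partial fraction decomposition gives [-5/(s - 5)] + [-5*s/(s^2 + 4)] + [-8/(s^2 + 4)].
Invert each term: -5/(s - 5) ↔ -5e^(5t); -5·s/(s^2 + 4) ↔ -5cos(2t); -4·2/(s^2 + 4) ↔ -4sin(2t).

-5*exp(5*t) - 4*sin(2*t) - 5*cos(2*t)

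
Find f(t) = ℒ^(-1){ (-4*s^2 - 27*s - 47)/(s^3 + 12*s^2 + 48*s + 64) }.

Factor the denominator: s^3 + 12*s^2 + 48*s + 64 = (s + 4)^3.
Partial fraction decomposition gives [-4/(s + 4)] + [5/(s + 4)^2] + [-3/(s + 4)^3].
Invert each term: -4/(s + 4) ↔ -4e^(-4t); 5/(s + 4)^2 ↔ 5t·e^(-4t); -3/(s + 4)^3 ↔ (-3/2)t^2·e^(-4t).

f(t) = -3*t^2*exp(-4*t)/2 + 5*t*exp(-4*t) - 4*exp(-4*t)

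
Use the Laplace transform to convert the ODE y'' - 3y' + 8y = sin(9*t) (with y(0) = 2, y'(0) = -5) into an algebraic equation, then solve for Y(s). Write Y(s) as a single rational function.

Y(s) = (2*s^3 - 11*s^2 + 162*s - 882)/(s^4 - 3*s^3 + 89*s^2 - 243*s + 648)

Laplace-transform each side.
Using L{y''} = s^2 Y - s·y(0) - y'(0) and L{y'} = sY - y(0), with y(0) = 2, y'(0) = -5, the left side becomes (s^2 - 3*s + 8)Y - (2*s - 11).
The right side is L{sin(9*t)} = 9/(s^2 + 81).
So (s^2 - 3*s + 8)Y = 9/(s^2 + 81) + (2*s - 11).
Isolate Y and clear denominators.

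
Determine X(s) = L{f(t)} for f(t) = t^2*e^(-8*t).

L{e^(-8t)} = 1/(s + 8).
Then apply L{t^2·g(t)} = (-1)^2 d^2/ds^2[G(s)] with G(s) = 1/(s + 8):
differentiating 2 times and applying the sign gives 2/(s + 8)^3.

X(s) = 2/(s + 8)^3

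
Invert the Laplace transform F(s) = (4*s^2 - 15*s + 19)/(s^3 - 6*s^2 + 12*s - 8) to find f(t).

Factor the denominator: s^3 - 6*s^2 + 12*s - 8 = (s - 2)^3.
Partial fraction decomposition gives [4/(s - 2)] + [(s - 2)^(-2)] + [5/(s - 2)^3].
Invert each term: 4/(s - 2) ↔ 4e^(2t); 1/(s - 2)^2 ↔ t·e^(2t); 5/(s - 2)^3 ↔ (5/2)t^2·e^(2t).

f(t) = 5*t^2*exp(2*t)/2 + t*exp(2*t) + 4*exp(2*t)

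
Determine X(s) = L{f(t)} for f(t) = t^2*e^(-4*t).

X(s) = 2/(s + 4)^3

L{e^(-4t)} = 1/(s + 4).
Then apply L{t^2·g(t)} = (-1)^2 d^2/ds^2[G(s)] with G(s) = 1/(s + 4):
differentiating 2 times and applying the sign gives 2/(s + 4)^3.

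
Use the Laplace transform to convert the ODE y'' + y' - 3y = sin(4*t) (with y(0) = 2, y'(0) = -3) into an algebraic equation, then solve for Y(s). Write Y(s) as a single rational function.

Y(s) = (2*s^3 - s^2 + 32*s - 12)/(s^4 + s^3 + 13*s^2 + 16*s - 48)

Apply the Laplace transform to the equation.
Using L{y''} = s^2 Y - s·y(0) - y'(0) and L{y'} = sY - y(0), with y(0) = 2, y'(0) = -3, the left side becomes (s^2 + s - 3)Y - (2*s - 1).
The right side is L{sin(4*t)} = 4/(s^2 + 16).
So (s^2 + s - 3)Y = 4/(s^2 + 16) + (2*s - 1).
Divide through and combine into a single rational function.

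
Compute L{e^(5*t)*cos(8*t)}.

L{cos(8t)} = s/(s^2 + 64).
By the first shifting theorem, multiplying by e^(5t) replaces s with s - 5.

(s - 5)/((s - 5)^2 + 64)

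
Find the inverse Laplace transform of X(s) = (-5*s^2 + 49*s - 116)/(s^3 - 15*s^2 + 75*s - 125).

Factor the denominator: s^3 - 15*s^2 + 75*s - 125 = (s - 5)^3.
Partial fraction decomposition gives [-5/(s - 5)] + [-1/(s - 5)^2] + [4/(s - 5)^3].
Invert each term: -5/(s - 5) ↔ -5e^(5t); -1/(s - 5)^2 ↔ -t·e^(5t); 4/(s - 5)^3 ↔ (2)t^2·e^(5t).

2*t^2*exp(5*t) - t*exp(5*t) - 5*exp(5*t)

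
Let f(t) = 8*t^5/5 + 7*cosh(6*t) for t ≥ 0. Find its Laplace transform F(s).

F(s) = 7*s/(s^2 - 36) + 192/s^6

The transform is linear, so treat each term independently.
(8/5)·[L{t^5} = 5!/s^6 = 120/s^6]; (7)·[L{cosh(6t)} = s/(s^2 - 36)].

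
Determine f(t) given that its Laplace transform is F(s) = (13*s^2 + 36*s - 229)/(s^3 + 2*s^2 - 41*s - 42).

Factor the denominator: s^3 + 2*s^2 - 41*s - 42 = (s - 6)*(s + 1)*(s + 7).
Partial fraction decomposition gives [6/(s + 1)] + [2/(s + 7)] + [5/(s - 6)].
Invert each term: 6/(s + 1) ↔ 6e^(-t); 2/(s + 7) ↔ 2e^(-7t); 5/(s - 6) ↔ 5e^(6t).

f(t) = 5*exp(6*t) + 6*exp(-t) + 2*exp(-7*t)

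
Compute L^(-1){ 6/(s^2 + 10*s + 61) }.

exp(-5*t)*sin(6*t)

Rewrite the denominator: s^2 + 10*s + 61 = (s + 5)^2 + 36.
The form in (s + 5) signals a first-shifting-theorem factor e^(-5t).
Since L{sin(6t)} = 6/(s^2 + 36), the inverse is e^(-5*t)*sin(6*t).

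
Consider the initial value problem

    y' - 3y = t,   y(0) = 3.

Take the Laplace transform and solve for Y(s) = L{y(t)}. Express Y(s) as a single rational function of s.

Transform both sides with L{·}.
Using L{y'} = sY - y(0) = sY - 3, the left side becomes (s - 3)Y - (3).
The right side is L{t} = s^(-2).
So (s - 3)Y = s^(-2) + (3).
Solve for Y(s) and write it as one ratio of polynomials.

Y(s) = (3*s^2 + 1)/(s^3 - 3*s^2)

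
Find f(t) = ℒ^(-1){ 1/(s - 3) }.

f(t) = exp(3*t)

Since L{e^(3t)} = 1/(s - 3), the inverse is exp(3*t).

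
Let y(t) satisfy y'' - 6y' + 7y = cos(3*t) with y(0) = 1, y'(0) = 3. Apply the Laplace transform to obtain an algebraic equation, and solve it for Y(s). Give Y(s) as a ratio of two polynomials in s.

Take the Laplace transform of both sides.
With L{y''} = s^2 Y - s·y(0) - y'(0) and L{y'} = sY - y(0), with y(0) = 1, y'(0) = 3: the LHS transforms to (s^2 - 6*s + 7)Y - (s - 3).
The right side is L{cos(3*t)} = s/(s^2 + 9).
So (s^2 - 6*s + 7)Y = s/(s^2 + 9) + (s - 3).
Isolate Y and clear denominators.

Y(s) = (s^3 - 3*s^2 + 10*s - 27)/(s^4 - 6*s^3 + 16*s^2 - 54*s + 63)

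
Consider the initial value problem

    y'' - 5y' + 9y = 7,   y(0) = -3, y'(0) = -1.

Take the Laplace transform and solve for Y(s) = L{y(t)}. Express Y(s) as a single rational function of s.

Y(s) = (-3*s^2 + 14*s + 7)/(s^3 - 5*s^2 + 9*s)

Apply the Laplace transform to the equation.
With L{y''} = s^2 Y - s·y(0) - y'(0) and L{y'} = sY - y(0), with y(0) = -3, y'(0) = -1: the LHS transforms to (s^2 - 5*s + 9)Y - (-3*s + 14).
The right side is L{7} = 7/s.
So (s^2 - 5*s + 9)Y = 7/s + (-3*s + 14).
Isolate Y and clear denominators.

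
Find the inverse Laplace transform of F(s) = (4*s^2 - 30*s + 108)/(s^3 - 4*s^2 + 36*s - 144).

Factor the denominator: s^3 - 4*s^2 + 36*s - 144 = (s - 4)*(s^2 + 36).
Partial fraction decomposition gives [1/(s - 4)] + [3*s/(s^2 + 36)] + [-18/(s^2 + 36)].
Invert each term: 1/(s - 4) ↔ e^(4t); 3·s/(s^2 + 36) ↔ 3cos(6t); -3·6/(s^2 + 36) ↔ -3sin(6t).

exp(4*t) - 3*sin(6*t) + 3*cos(6*t)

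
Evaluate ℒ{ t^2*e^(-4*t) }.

2/(s + 4)^3

L{e^(-4t)} = 1/(s + 4).
Then apply L{t^2·g(t)} = (-1)^2 d^2/ds^2[G(s)] with G(s) = 1/(s + 4):
differentiating 2 times and applying the sign gives 2/(s + 4)^3.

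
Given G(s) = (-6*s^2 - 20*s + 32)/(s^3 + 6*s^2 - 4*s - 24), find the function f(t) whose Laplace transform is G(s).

f(t) = -exp(2*t) - 3*exp(-2*t) - 2*exp(-6*t)

Factor the denominator: s^3 + 6*s^2 - 4*s - 24 = (s - 2)*(s + 2)*(s + 6).
Partial fraction decomposition gives [-1/(s - 2)] + [-3/(s + 2)] + [-2/(s + 6)].
Invert each term: -1/(s - 2) ↔ -e^(2t); -3/(s + 2) ↔ -3e^(-2t); -2/(s + 6) ↔ -2e^(-6t).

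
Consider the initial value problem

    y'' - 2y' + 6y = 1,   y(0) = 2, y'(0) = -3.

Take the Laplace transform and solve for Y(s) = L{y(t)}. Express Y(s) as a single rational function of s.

Y(s) = (2*s^2 - 7*s + 1)/(s^3 - 2*s^2 + 6*s)

Apply the Laplace transform to the equation.
The derivative rules (L{y''} = s^2 Y - s·y(0) - y'(0) and L{y'} = sY - y(0), with y(0) = 2, y'(0) = -3) turn the left side into (s^2 - 2*s + 6)Y - (2*s - 7).
The right side is L{1} = 1/s.
So (s^2 - 2*s + 6)Y = 1/s + (2*s - 7).
Divide through and combine into a single rational function.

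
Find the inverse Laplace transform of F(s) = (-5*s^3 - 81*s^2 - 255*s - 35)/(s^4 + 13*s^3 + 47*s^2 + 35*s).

Factor the denominator: s^4 + 13*s^3 + 47*s^2 + 35*s = s*(s + 1)*(s + 5)*(s + 7).
Partial fraction decomposition gives [-1/s] + [6/(s + 7)] + [-4/(s + 5)] + [-6/(s + 1)].
Invert each term: -1/(s - 0) ↔ -e^(0t); 6/(s + 7) ↔ 6e^(-7t); -4/(s + 5) ↔ -4e^(-5t); -6/(s + 1) ↔ -6e^(-t).

-1 - 6*exp(-t) - 4*exp(-5*t) + 6*exp(-7*t)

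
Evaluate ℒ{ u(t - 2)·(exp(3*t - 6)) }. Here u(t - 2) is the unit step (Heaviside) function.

exp(-2*s)/(s - 3)

By the second shifting theorem, L{u(t - c)·g(t - c)} = e^(-cs)·H(s) with c = 2 and H(s) = L{g(t)}.
L{e^(3t)} = 1/(s - 3).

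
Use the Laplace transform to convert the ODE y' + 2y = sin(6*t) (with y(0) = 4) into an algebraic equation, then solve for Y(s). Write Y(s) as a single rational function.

Laplace-transform each side.
The derivative rules (L{y'} = sY - y(0) = sY - 4) turn the left side into (s + 2)Y - (4).
The right side is L{sin(6*t)} = 6/(s^2 + 36).
So (s + 2)Y = 6/(s^2 + 36) + (4).
Divide through and combine into a single rational function.

Y(s) = (4*s^2 + 150)/(s^3 + 2*s^2 + 36*s + 72)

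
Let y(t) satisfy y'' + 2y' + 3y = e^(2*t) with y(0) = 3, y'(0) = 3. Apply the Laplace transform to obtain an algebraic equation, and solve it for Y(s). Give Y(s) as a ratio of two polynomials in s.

Apply the Laplace transform to the equation.
The derivative rules (L{y''} = s^2 Y - s·y(0) - y'(0) and L{y'} = sY - y(0), with y(0) = 3, y'(0) = 3) turn the left side into (s^2 + 2*s + 3)Y - (3*s + 9).
The right side is L{e^(2*t)} = 1/(s - 2).
So (s^2 + 2*s + 3)Y = 1/(s - 2) + (3*s + 9).
Solve for Y(s) and write it as one ratio of polynomials.

Y(s) = (3*s^2 + 3*s - 17)/(s^3 - s - 6)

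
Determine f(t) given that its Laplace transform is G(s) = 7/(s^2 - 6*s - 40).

Rewrite the denominator: s^2 - 6*s - 40 = (s - 3)^2 - 49.
The form in (s - 3) signals a first-shifting-theorem factor e^(3t).
Since L{sinh(7t)} = 7/(s^2 - 49), the inverse is exp(3*t)*sinh(7*t).

f(t) = exp(3*t)*sinh(7*t)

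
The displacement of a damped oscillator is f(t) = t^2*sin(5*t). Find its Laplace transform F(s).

F(s) = 10*(3*s^2 - 25)/(s^2 + 25)^3

L{sin(5t)} = 5/(s^2 + 25).
Then apply L{t^2·g(t)} = (-1)^2 d^2/ds^2[G(s)] with G(s) = 5/(s^2 + 25):
differentiating 2 times and applying the sign gives 10*(3*s^2 - 25)/(s^2 + 25)^3.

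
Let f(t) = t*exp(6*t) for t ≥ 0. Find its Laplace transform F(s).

F(s) = (s - 6)^(-2)

L{e^(6t)} = 1/(s - 6).
Then apply L{t·g(t)} = -d/ds[G(s)] with G(s) = 1/(s - 6):
differentiating 1 time and applying the sign gives (s - 6)^(-2).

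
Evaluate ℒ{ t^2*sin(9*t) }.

L{sin(9t)} = 9/(s^2 + 81).
Then apply L{t^2·g(t)} = (-1)^2 d^2/ds^2[G(s)] with G(s) = 9/(s^2 + 81):
differentiating 2 times and applying the sign gives 54*(s^2 - 27)/(s^2 + 81)^3.

54*(s^2 - 27)/(s^2 + 81)^3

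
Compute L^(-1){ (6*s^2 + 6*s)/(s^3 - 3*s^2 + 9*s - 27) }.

Factor the denominator: s^3 - 3*s^2 + 9*s - 27 = (s - 3)*(s^2 + 9).
Partial fraction decomposition gives [4/(s - 3)] + [2*s/(s^2 + 9)] + [12/(s^2 + 9)].
Invert each term: 4/(s - 3) ↔ 4e^(3t); 2·s/(s^2 + 9) ↔ 2cos(3t); 4·3/(s^2 + 9) ↔ 4sin(3t).

4*exp(3*t) + 4*sin(3*t) + 2*cos(3*t)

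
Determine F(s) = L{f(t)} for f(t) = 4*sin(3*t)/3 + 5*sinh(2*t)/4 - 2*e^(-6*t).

F(s) = 4/(s^2 + 9) + 5/(2*(s^2 - 4)) - 2/(s + 6)

By linearity of the Laplace transform, transform each term separately.
(-2)·[L{e^(-6t)} = 1/(s + 6)]; (4/3)·[L{sin(3t)} = 3/(s^2 + 9)]; (5/4)·[L{sinh(2t)} = 2/(s^2 - 4)].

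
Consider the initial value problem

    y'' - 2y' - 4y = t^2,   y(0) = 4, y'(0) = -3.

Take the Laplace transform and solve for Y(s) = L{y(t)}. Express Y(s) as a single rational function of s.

Laplace-transform each side.
The derivative rules (L{y''} = s^2 Y - s·y(0) - y'(0) and L{y'} = sY - y(0), with y(0) = 4, y'(0) = -3) turn the left side into (s^2 - 2*s - 4)Y - (4*s - 11).
The right side is L{t^2} = 2/s^3.
So (s^2 - 2*s - 4)Y = 2/s^3 + (4*s - 11).
Solve for Y(s) and write it as one ratio of polynomials.

Y(s) = (4*s^4 - 11*s^3 + 2)/(s^5 - 2*s^4 - 4*s^3)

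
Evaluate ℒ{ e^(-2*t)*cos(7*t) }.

L{cos(7t)} = s/(s^2 + 49).
By the first shifting theorem, multiplying by e^(-2t) replaces s with s + 2.

(s + 2)/((s + 2)^2 + 49)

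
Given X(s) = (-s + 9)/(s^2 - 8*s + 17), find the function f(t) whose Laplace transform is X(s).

f(t) = 5*exp(4*t)*sin(t) - exp(4*t)*cos(t)

Complete the square in the denominator: s^2 - 8*s + 17 = (s - 4)^2 + 1^2.
Split the numerator to match: -s + 9 = -1·(s - 4) + 5·1.
Invert each term: -1·(s - 4)/((s - 4)^2 + 1) ↔ -e^(4t)cos(t); 5·1/((s - 4)^2 + 1) ↔ 5e^(4t)sin(t).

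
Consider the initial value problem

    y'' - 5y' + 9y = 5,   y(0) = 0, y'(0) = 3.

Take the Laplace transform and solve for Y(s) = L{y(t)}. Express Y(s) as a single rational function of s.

Apply the Laplace transform to the equation.
Using L{y''} = s^2 Y - s·y(0) - y'(0) and L{y'} = sY - y(0), with y(0) = 0, y'(0) = 3, the left side becomes (s^2 - 5*s + 9)Y - (3).
The right side is L{5} = 5/s.
So (s^2 - 5*s + 9)Y = 5/s + (3).
Solve for Y(s) and write it as one ratio of polynomials.

Y(s) = (3*s + 5)/(s^3 - 5*s^2 + 9*s)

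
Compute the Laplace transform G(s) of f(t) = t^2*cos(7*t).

L{cos(7t)} = s/(s^2 + 49).
Then apply L{t^2·g(t)} = (-1)^2 d^2/ds^2[H(s)] with H(s) = s/(s^2 + 49):
differentiating 2 times and applying the sign gives 2*s*(s^2 - 147)/(s^2 + 49)^3.

G(s) = 2*s*(s^2 - 147)/(s^2 + 49)^3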